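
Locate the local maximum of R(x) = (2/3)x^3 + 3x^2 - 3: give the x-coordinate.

-3

Critical points: R'(x) = 2x^2 + 6x vanishes at x = -3, 0.
Since R''(x) = 4x + 6, we get R''(-3) = -6 < 0 ⇒ local maximum; R''(0) = 6 > 0 ⇒ local minimum.
So the local maximum value is R(-3) = 6.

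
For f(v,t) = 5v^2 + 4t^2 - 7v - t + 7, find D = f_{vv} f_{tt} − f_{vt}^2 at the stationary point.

80

∂f/∂v = 10v - 7 = 0 and ∂f/∂t = 8t - 1 = 0, so (v, t) = (7/10, 1/8).
The Hessian has f_{vv} = 10, f_{tt} = 8, f_{vt} = 0, giving D = 80 > 0 with f_{vv} > 0, so the point is a local minimum.
D = (10)·(8) − (0)^2 = 80.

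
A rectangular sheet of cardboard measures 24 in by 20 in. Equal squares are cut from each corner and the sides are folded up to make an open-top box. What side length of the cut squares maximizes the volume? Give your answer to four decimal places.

3.6215

With cut size x, the volume is V(x) = x(24 − 2x)(20 − 2x) for 0 < x < 10.
V'(x) = 12x^2 − 176x + 480. Setting V'(x) = 0 gives x ≈ 3.6215 (the root in (0, 10)).
V''(x) = 24x − 176 is negative there, so this is the maximum; V ≈ 774.1646.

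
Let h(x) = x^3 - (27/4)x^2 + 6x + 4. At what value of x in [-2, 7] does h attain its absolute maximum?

h'(x) = 3x^2 - (27/2)x + 6, which vanishes at x = 1/2 and x = 4.
Candidates: h(-2) = -43; h(1/2) = 87/16; h(4) = -16; h(7) = 233/4.
Hence the absolute maximum is 233/4 at x = 7.

7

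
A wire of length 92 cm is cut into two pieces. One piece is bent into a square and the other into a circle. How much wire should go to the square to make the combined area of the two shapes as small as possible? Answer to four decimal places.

51.5291

Let x be the length used for the square. Square side x/4; circle radius (92−x)/(2π).
A(x) = (x/4)² + π·((92−x)/(2π))² = x²/16 + (92−x)²/(4π) for 0 ≤ x ≤ 92. A'(x) = x/8 − (92−x)/(2π) = 0 gives x = 4·92/(π+4) ≈ 51.5291.
A'' = 1/8 + 1/(2π) > 0, so this gives the minimum combined area; x ≈ 51.5291 cm to the square.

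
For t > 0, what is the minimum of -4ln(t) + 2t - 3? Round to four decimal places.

h'(t) = -4/t + 2 = 0 gives t = 2.
h''(t) = 4/t², which is positive for t > 0, so this is a local minimum.
h(2) = -4·ln(2) + 4 - 3 ≈ -1.7726.

-1.7726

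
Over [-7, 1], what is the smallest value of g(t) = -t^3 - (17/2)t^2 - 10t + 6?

Differentiating, g'(t) = -3t^2 - 17t - 10; which vanishes at t = -5 and t = -2/3.
Compare values at every candidate in [-7, 1]: g(-7) = 5/2; g(-5) = -63/2; g(-2/3) = 248/27; g(1) = -27/2.
Hence the absolute minimum is -63/2 at t = -5.

-63/2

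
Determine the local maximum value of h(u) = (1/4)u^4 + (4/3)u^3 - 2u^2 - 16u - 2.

Critical points: h'(u) = u^3 + 4u^2 - 4u - 16 vanishes at u = -4, -2, 2.
Since h''(u) = 3u^2 + 8u - 4, we get h''(-4) = 12 > 0 ⇒ local minimum; h''(-2) = -8 < 0 ⇒ local maximum; h''(2) = 24 > 0 ⇒ local minimum.
The local maximum is h(-2) = 46/3.

46/3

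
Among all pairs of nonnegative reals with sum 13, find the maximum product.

With x + y = 13, the product is P(x) = x(13 − x).
P'(x) = 13 − 2x = 0 gives x = 13/2; P'' = −2 < 0, so this is the maximum.
P = 13/2·13/2 = 169/4.

169/4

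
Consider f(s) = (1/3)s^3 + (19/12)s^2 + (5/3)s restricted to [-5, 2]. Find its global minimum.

-125/12

The derivative is s^2 + (19/6)s + 5/3, which vanishes at s = -5/2 and s = -2/3.
Evaluating at the critical points and endpoints: f(-5) = -125/12,  f(-5/2) = 25/48,  f(-2/3) = -41/81,  f(2) = 37/3.
Hence the absolute minimum is -125/12 at s = -5.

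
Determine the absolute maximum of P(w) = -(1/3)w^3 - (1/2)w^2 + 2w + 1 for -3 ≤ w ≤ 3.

P'(w) = -w^2 - w + 2, which vanishes at w = -2 and w = 1.
Compare values at every candidate in [-3, 3]: P(-3) = -1/2,  P(-2) = -7/3,  P(1) = 13/6,  P(3) = -13/2.
Hence the absolute maximum is 13/6 at w = 1.

13/6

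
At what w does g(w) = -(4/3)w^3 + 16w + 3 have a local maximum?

g'(w) = -4w^2 + 16. Setting g'(w) = 0 gives w ∈ {-2, 2}.
Since g''(w) = -8w, we get g''(-2) = 16 > 0 ⇒ local minimum; g''(2) = -16 < 0 ⇒ local maximum.
The local maximum is g(2) = 73/3.

2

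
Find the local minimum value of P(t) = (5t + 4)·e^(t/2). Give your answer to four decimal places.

-2.4660

Differentiating with the product rule gives P'(t) = ((5/2)t + 7)·e^(t/2). Since e^(t/2) > 0, the only critical point is t = -14/5.
P''(-14/5) has the same sign as 5/2 > 0, so this is a local minimum.
P(-14/5) = (-10)·e^(-7/5) ≈ -2.4660.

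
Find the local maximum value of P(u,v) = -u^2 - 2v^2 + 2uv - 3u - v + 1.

∂P/∂u = -2u + 2v - 3 = 0 and ∂P/∂v = 2u - 4v - 1 = 0, so (u, v) = (-7/2, -2).
The Hessian has P_{uu} = -2, P_{vv} = -4, P_{uv} = 2, giving D = 4 > 0 with P_{uu} < 0, so the point is a local maximum.
P(-7/2, -2) = 29/4.

29/4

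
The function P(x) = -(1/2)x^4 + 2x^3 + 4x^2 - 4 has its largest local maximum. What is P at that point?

P'(x) = -2x^3 + 6x^2 + 8x = 0 at x = -1, 0, 4.
Since P''(x) = -6x^2 + 12x + 8, we get P''(-1) = -10 < 0 ⇒ local maximum; P''(0) = 8 > 0 ⇒ local minimum; P''(4) = -40 < 0 ⇒ local maximum.
So the largest local maximum value is P(4) = 60.

60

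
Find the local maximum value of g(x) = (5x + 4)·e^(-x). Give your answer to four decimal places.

Differentiating with the product rule gives g'(x) = (-5x + 1)·e^(-x). Since e^(-x) > 0, the only critical point is x = 1/5.
g''(1/5) has the same sign as -5 < 0, so this is a local maximum.
g(1/5) = (5)·e^(-1/5) ≈ 4.0937.

4.0937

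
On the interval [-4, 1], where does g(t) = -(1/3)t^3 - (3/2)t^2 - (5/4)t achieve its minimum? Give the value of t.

The derivative is -t^2 - 3t - 5/4, which vanishes at t = -5/2 and t = -1/2.
Compare values at every candidate in [-4, 1]: g(-4) = 7/3; g(-5/2) = -25/24; g(-1/2) = 7/24; g(1) = -37/12.
So the minimum is g(1) = -37/12.

1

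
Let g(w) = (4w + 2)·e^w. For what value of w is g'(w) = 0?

By the product rule, g'(w) = (4w + 6)·e^w. Since e^w > 0, the only critical point is w = -3/2.
g''(-3/2) has the same sign as 4 > 0, so this is a local minimum.
g(-3/2) = (-4)·e^(-3/2) ≈ -0.8925.

-3/2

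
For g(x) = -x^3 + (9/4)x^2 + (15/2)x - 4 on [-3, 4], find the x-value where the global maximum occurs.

-3

g'(x) = -3x^2 + (9/2)x + 15/2, which vanishes at x = -1 and x = 5/2.
Evaluating at the critical points and endpoints: g(-3) = 83/4; g(-1) = -33/4; g(5/2) = 211/16; g(4) = -2.
The maximum over the interval is 83/4, attained at x = -3.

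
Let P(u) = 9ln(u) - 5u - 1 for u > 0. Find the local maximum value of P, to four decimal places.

-4.7099

P'(u) = 9/u − 5 = 0 gives u = 9/5.
P''(u) = -9/u², which is negative for u > 0, so this is a local maximum.
P(9/5) = 9·ln(9/5) - 9 - 1 ≈ -4.7099.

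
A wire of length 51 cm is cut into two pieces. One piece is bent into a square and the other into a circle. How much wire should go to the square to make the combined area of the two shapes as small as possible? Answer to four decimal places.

28.5651

Let x be the length used for the square. Square side x/4; circle radius (51−x)/(2π).
A(x) = (x/4)² + π·((51−x)/(2π))² = x²/16 + (51−x)²/(4π) for 0 ≤ x ≤ 51. A'(x) = x/8 − (51−x)/(2π) = 0 gives x = 4·51/(π+4) ≈ 28.5651.
A'' = 1/8 + 1/(2π) > 0, so this gives the minimum combined area; x ≈ 28.5651 cm to the square.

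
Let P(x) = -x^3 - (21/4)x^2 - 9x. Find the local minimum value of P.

5

Critical points: P'(x) = -3x^2 - (21/2)x - 9 vanishes at x = -2, -3/2.
Second-derivative test with P''(x) = -6x - 21/2: P''(-2) = 3/2 > 0 ⇒ local minimum; P''(-3/2) = -3/2 < 0 ⇒ local maximum.
The local minimum is P(-2) = 5.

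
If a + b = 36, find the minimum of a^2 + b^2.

648

With a + b = 36, a^2 + b^2 = a^2 + (36 − a)^2.
The derivative 2a − 2(36 − a) = 4a − 72 vanishes at a = 18; second derivative 4 > 0, a minimum.
The minimum is 2·(18)^2 = 648.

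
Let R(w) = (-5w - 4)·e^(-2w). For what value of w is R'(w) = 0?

R'(w) = (-5)·e^(-2w) + (-5w - 4)·(-2)·e^(-2w) = (10w + 3)·e^(-2w). Since e^(-2w) > 0, the only critical point is w = -3/10.
R''(-3/10) has the same sign as 10 > 0, so this is a local minimum.
R(-3/10) = (-5/2)·e^(3/5) ≈ -4.5553.

-3/10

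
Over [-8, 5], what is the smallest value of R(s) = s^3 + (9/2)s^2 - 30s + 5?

Differentiating, R'(s) = 3s^2 + 9s - 30; which vanishes at s = -5 and s = 2.
Compare values at every candidate in [-8, 5]: R(-8) = 21,  R(-5) = 285/2,  R(2) = -29,  R(5) = 185/2.
So the minimum is R(2) = -29.

-29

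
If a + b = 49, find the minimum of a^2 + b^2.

2401/2

With a + b = 49, a^2 + b^2 = a^2 + (49 − a)^2.
The derivative 2a − 2(49 − a) = 4a − 98 vanishes at a = 49/2; second derivative 4 > 0, a minimum.
The minimum is 2·(49/2)^2 = 2401/2.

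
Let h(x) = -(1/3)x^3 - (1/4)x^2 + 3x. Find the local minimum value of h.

h'(x) = -x^2 - (1/2)x + 3 = 0 at x = -2, 3/2.
Second-derivative test with h''(x) = -2x - 1/2: h''(-2) = 7/2 > 0 ⇒ local minimum; h''(3/2) = -7/2 < 0 ⇒ local maximum.
The local minimum is h(-2) = -13/3.

-13/3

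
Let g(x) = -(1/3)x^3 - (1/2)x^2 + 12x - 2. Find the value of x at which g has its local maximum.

g'(x) = -x^2 - x + 12. Setting g'(x) = 0 gives x ∈ {-4, 3}.
Since g''(x) = -2x - 1, we get g''(-4) = 7 > 0 ⇒ local minimum; g''(3) = -7 < 0 ⇒ local maximum.
The local maximum is g(3) = 41/2.

3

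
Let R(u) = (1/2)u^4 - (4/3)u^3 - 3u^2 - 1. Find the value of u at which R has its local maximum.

0

R'(u) = 2u^3 - 4u^2 - 6u = 0 at u = -1, 0, 3.
R''(u) = 6u^2 - 8u - 6. R''(-1) = 8 > 0 ⇒ local minimum; R''(0) = -6 < 0 ⇒ local maximum; R''(3) = 24 > 0 ⇒ local minimum.
The local maximum is R(0) = -1.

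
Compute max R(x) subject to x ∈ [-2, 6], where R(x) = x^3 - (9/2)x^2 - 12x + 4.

The derivative is 3x^2 - 9x - 12, which vanishes at x = -1 and x = 4.
Evaluating at the critical points and endpoints: R(-2) = 2; R(-1) = 21/2; R(4) = -52; R(6) = -14.
Hence the absolute maximum is 21/2 at x = -1.

21/2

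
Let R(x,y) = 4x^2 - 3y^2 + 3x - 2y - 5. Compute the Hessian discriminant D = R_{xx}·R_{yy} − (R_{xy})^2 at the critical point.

∂R/∂x = 8x + 3 = 0 and ∂R/∂y = -6y - 2 = 0, so (x, y) = (-3/8, -1/3).
The Hessian has R_{xx} = 8, R_{yy} = -6, R_{xy} = 0, giving D = -48 < 0, so the point is a saddle point.
D = (8)·(-6) − (0)^2 = -48.

-48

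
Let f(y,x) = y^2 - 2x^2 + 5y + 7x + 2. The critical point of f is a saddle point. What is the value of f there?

∂f/∂y = 2y + 5 = 0 and ∂f/∂x = -4x + 7 = 0, so (y, x) = (-5/2, 7/4).
The Hessian has f_{yy} = 2, f_{xx} = -4, f_{yx} = 0, giving D = -8 < 0, so the point is a saddle point.
f(-5/2, 7/4) = 15/8.

15/8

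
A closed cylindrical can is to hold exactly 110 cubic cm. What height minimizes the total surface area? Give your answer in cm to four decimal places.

With radius r and height h, πr²h = 110 so h = 110/(πr²), and S(r) = 2πr² + 2πrh = 2πr² + 2·110/r.
S'(r) = 4πr − 2·110/r² = 0 ⇒ r³ = 110/(2π), so r ≈ 2.5966 and h = 2r ≈ 5.1932.
S''(r) = 4π + 4·110/r³ > 0, so this is the minimum; S ≈ 127.0895.

5.1932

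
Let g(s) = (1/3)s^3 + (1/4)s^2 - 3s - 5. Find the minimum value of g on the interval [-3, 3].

-125/16

g'(s) = s^2 + (1/2)s - 3, which vanishes at s = -2 and s = 3/2.
Candidates: g(-3) = -11/4, g(-2) = -2/3, g(3/2) = -125/16, g(3) = -11/4.
The minimum over the interval is -125/16, attained at s = 3/2.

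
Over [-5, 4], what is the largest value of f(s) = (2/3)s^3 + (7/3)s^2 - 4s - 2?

The derivative is 2s^2 + (14/3)s - 4, which vanishes at s = -3 and s = 2/3.
Compare values at every candidate in [-5, 4]: f(-5) = -7, f(-3) = 13, f(2/3) = -278/81, f(4) = 62.
So the maximum is f(4) = 62.

62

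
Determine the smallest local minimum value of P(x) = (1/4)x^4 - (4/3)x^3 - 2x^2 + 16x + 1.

Critical points: P'(x) = x^3 - 4x^2 - 4x + 16 vanishes at x = -2, 2, 4.
Second-derivative test with P''(x) = 3x^2 - 8x - 4: P''(-2) = 24 > 0 ⇒ local minimum; P''(2) = -8 < 0 ⇒ local maximum; P''(4) = 12 > 0 ⇒ local minimum.
Thus P has its smallest local minimum at x = -2, with value -73/3.

-73/3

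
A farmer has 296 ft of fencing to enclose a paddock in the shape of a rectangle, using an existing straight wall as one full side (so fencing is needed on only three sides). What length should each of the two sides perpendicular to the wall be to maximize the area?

Let the sides perpendicular to the wall have length x and the parallel side y, so 2x + y = 296 and the area is A = xy = x(296 − 2x).
A'(x) = 296 − 4x = 0 gives x = 74, and A''(x) = −4 < 0 confirms a maximum.
Then y = 296 − 2·74 = 148 and A = 10952.

74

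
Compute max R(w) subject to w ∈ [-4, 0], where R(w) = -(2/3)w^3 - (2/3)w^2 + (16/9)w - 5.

179/9

Differentiating, R'(w) = -2w^2 - (4/3)w + 16/9; whose only zero in [-4, 0] is w = -4/3.
Compare values at every candidate in [-4, 0]: R(-4) = 179/9,  R(-4/3) = -565/81,  R(0) = -5.
The maximum over the interval is 179/9, attained at w = -4.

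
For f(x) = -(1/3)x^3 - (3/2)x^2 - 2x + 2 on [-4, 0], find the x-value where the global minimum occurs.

The derivative is -x^2 - 3x - 2, which vanishes at x = -2 and x = -1.
Evaluating at the critical points and endpoints: f(-4) = 22/3; f(-2) = 8/3; f(-1) = 17/6; f(0) = 2.
The minimum over the interval is 2, attained at x = 0.

0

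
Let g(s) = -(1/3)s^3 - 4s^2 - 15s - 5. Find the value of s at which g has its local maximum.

-3

g'(s) = -s^2 - 8s - 15. Setting g'(s) = 0 gives s ∈ {-5, -3}.
g''(s) = -2s - 8. g''(-5) = 2 > 0 ⇒ local minimum; g''(-3) = -2 < 0 ⇒ local maximum.
Thus g has its local maximum at s = -3, with value 13.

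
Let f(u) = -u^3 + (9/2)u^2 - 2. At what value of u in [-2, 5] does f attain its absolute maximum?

Differentiating, f'(u) = -3u^2 + 9u; which vanishes at u = 0 and u = 3.
Compare values at every candidate in [-2, 5]: f(-2) = 24, f(0) = -2, f(3) = 23/2, f(5) = -29/2.
The maximum over the interval is 24, attained at u = -2.

-2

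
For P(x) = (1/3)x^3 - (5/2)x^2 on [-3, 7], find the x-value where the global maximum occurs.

The derivative is x^2 - 5x, which vanishes at x = 0 and x = 5.
Candidates: P(-3) = -63/2,  P(0) = 0,  P(5) = -125/6,  P(7) = -49/6.
The maximum over the interval is 0, attained at x = 0.

0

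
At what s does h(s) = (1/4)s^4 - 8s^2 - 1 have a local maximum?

0

h'(s) = s^3 - 16s. Setting h'(s) = 0 gives s ∈ {-4, 0, 4}.
Second-derivative test with h''(s) = 3s^2 - 16: h''(-4) = 32 > 0 ⇒ local minimum; h''(0) = -16 < 0 ⇒ local maximum; h''(4) = 32 > 0 ⇒ local minimum.
The local maximum is h(0) = -1.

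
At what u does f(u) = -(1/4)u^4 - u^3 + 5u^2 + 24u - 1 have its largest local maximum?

f'(u) = -u^3 - 3u^2 + 10u + 24 = 0 at u = -4, -2, 3.
Since f''(u) = -3u^2 - 6u + 10, we get f''(-4) = -14 < 0 ⇒ local maximum; f''(-2) = 10 > 0 ⇒ local minimum; f''(3) = -35 < 0 ⇒ local maximum.
So the largest local maximum value is f(3) = 275/4.

3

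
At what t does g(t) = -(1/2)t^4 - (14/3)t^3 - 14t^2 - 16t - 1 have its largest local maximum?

-4

g'(t) = -2t^3 - 14t^2 - 28t - 16 = 0 at t = -4, -2, -1.
Second-derivative test with g''(t) = -6t^2 - 28t - 28: g''(-4) = -12 < 0 ⇒ local maximum; g''(-2) = 4 > 0 ⇒ local minimum; g''(-1) = -6 < 0 ⇒ local maximum.
So the largest local maximum value is g(-4) = 29/3.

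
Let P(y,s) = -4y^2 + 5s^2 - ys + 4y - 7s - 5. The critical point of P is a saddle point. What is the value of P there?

-61/9

∂P/∂y = -8y - s + 4 = 0 and ∂P/∂s = -y + 10s - 7 = 0, so (y, s) = (11/27, 20/27).
The Hessian has P_{yy} = -8, P_{ss} = 10, P_{ys} = -1, giving D = -81 < 0, so the point is a saddle point.
P(11/27, 20/27) = -61/9.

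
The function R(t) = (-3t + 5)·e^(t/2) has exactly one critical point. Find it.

R'(t) = (-3)·e^(t/2) + (-3t + 5)·(1/2)·e^(t/2) = (-(3/2)t - 1/2)·e^(t/2). Since e^(t/2) > 0, the only critical point is t = -1/3.
R''(-1/3) has the same sign as -3/2 < 0, so this is a local maximum.
R(-1/3) = (6)·e^(-1/6) ≈ 5.0789.

-1/3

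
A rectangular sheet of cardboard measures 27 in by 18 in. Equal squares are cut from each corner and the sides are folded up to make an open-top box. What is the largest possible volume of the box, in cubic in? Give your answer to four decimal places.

With cut size x, the volume is V(x) = x(27 − 2x)(18 − 2x) for 0 < x < 9.
V'(x) = 12x^2 − 180x + 486. Setting V'(x) = 0 gives x ≈ 3.5314 (the root in (0, 9)).
V''(x) = 24x − 180 is negative there, so this is the maximum; V ≈ 770.0470.

770.0470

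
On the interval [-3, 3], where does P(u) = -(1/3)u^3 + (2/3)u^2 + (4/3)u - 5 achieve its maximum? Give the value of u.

-3

P'(u) = -u^2 + (4/3)u + 4/3, which vanishes at u = -2/3 and u = 2.
Compare values at every candidate in [-3, 3]: P(-3) = 6,  P(-2/3) = -445/81,  P(2) = -7/3,  P(3) = -4.
So the maximum is P(-3) = 6.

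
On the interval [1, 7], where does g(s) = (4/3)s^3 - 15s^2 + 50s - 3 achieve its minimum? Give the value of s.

g'(s) = 4s^2 - 30s + 50, which vanishes at s = 5/2 and s = 5.
Compare values at every candidate in [1, 7]: g(1) = 100/3,  g(5/2) = 589/12,  g(5) = 116/3,  g(7) = 208/3.
Hence the absolute minimum is 100/3 at s = 1.

1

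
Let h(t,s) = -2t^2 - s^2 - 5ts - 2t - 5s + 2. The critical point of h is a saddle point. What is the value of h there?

30/17

∂h/∂t = -4t - 5s - 2 = 0 and ∂h/∂s = -5t - 2s - 5 = 0, so (t, s) = (-21/17, 10/17).
The Hessian has h_{tt} = -4, h_{ss} = -2, h_{ts} = -5, giving D = -17 < 0, so the point is a saddle point.
h(-21/17, 10/17) = 30/17.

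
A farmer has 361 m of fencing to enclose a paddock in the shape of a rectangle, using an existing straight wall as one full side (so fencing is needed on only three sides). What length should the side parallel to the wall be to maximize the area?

361/2

Let the sides perpendicular to the wall have length x and the parallel side y, so 2x + y = 361 and the area is A = xy = x(361 − 2x).
A'(x) = 361 − 4x = 0 gives x = 361/4, and A''(x) = −4 < 0 confirms a maximum.
Then y = 361 − 2·361/4 = 361/2 and A = 130321/8.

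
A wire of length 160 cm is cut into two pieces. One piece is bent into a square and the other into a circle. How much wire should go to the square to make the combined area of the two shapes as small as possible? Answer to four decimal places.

Let x be the length used for the square. Square side x/4; circle radius (160−x)/(2π).
A(x) = (x/4)² + π·((160−x)/(2π))² = x²/16 + (160−x)²/(4π) for 0 ≤ x ≤ 160. A'(x) = x/8 − (160−x)/(2π) = 0 gives x = 4·160/(π+4) ≈ 89.6159.
A'' = 1/8 + 1/(2π) > 0, so this gives the minimum combined area; x ≈ 89.6159 cm to the square.

89.6159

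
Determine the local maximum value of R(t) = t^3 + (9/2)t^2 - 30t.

275/2

R'(t) = 3t^2 + 9t - 30 = 0 at t = -5, 2.
Since R''(t) = 6t + 9, we get R''(-5) = -21 < 0 ⇒ local maximum; R''(2) = 21 > 0 ⇒ local minimum.
The local maximum is R(-5) = 275/2.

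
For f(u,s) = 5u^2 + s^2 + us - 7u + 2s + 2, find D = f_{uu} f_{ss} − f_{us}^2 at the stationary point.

19

∂f/∂u = 10u + s - 7 = 0 and ∂f/∂s = u + 2s + 2 = 0, so (u, s) = (16/19, -27/19).
The Hessian has f_{uu} = 10, f_{ss} = 2, f_{us} = 1, giving D = 19 > 0 with f_{uu} > 0, so the point is a local minimum.
D = (10)·(2) − (1)^2 = 19.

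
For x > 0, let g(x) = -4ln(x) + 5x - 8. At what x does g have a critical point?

4/5

g'(x) = -4/x + 5 = 0 gives x = 4/5.
g''(x) = 4/x², which is positive for x > 0, so this is a local minimum.
g(4/5) = -4·ln(4/5) + 4 - 8 ≈ -3.1074.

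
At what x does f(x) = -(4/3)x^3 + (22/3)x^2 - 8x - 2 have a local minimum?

2/3

Critical points: f'(x) = -4x^2 + (44/3)x - 8 vanishes at x = 2/3, 3.
Second-derivative test with f''(x) = -8x + 44/3: f''(2/3) = 28/3 > 0 ⇒ local minimum; f''(3) = -28/3 < 0 ⇒ local maximum.
Thus f has its local minimum at x = 2/3, with value -362/81.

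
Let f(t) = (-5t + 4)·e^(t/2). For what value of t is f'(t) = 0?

By the product rule, f'(t) = (-(5/2)t - 3)·e^(t/2). Since e^(t/2) > 0, the only critical point is t = -6/5.
f''(-6/5) has the same sign as -5/2 < 0, so this is a local maximum.
f(-6/5) = (10)·e^(-3/5) ≈ 5.4881.

-6/5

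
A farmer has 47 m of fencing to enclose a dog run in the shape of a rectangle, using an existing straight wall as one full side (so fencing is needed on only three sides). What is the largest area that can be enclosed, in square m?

2209/8

Let the sides perpendicular to the wall have length x and the parallel side y, so 2x + y = 47 and the area is A = xy = x(47 − 2x).
A'(x) = 47 − 4x = 0 gives x = 47/4, and A''(x) = −4 < 0 confirms a maximum.
Then y = 47 − 2·47/4 = 47/2 and A = 2209/8.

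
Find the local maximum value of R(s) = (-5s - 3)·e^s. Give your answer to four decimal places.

1.0095

R'(s) = (-5)·e^s + (-5s - 3)·1·e^s = (-5s - 8)·e^s. Since e^s > 0, the only critical point is s = -8/5.
R''(-8/5) has the same sign as -5 < 0, so this is a local maximum.
R(-8/5) = (5)·e^(-8/5) ≈ 1.0095.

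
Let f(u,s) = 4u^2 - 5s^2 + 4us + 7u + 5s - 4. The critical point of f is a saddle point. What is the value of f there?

∂f/∂u = 8u + 4s + 7 = 0 and ∂f/∂s = 4u - 10s + 5 = 0, so (u, s) = (-15/16, 1/8).
The Hessian has f_{uu} = 8, f_{ss} = -10, f_{us} = 4, giving D = -96 < 0, so the point is a saddle point.
f(-15/16, 1/8) = -223/32.

-223/32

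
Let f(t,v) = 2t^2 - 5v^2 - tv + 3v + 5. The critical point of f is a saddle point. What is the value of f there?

∂f/∂t = 4t - v = 0 and ∂f/∂v = -t - 10v + 3 = 0, so (t, v) = (3/41, 12/41).
The Hessian has f_{tt} = 4, f_{vv} = -10, f_{tv} = -1, giving D = -41 < 0, so the point is a saddle point.
f(3/41, 12/41) = 223/41.

223/41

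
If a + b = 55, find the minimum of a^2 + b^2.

With a + b = 55, a^2 + b^2 = a^2 + (55 − a)^2.
The derivative 2a − 2(55 − a) = 4a − 110 vanishes at a = 55/2; second derivative 4 > 0, a minimum.
The minimum is 2·(55/2)^2 = 3025/2.

3025/2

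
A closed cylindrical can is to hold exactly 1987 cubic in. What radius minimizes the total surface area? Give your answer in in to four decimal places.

With radius r and height h, πr²h = 1987 so h = 1987/(πr²), and S(r) = 2πr² + 2πrh = 2πr² + 2·1987/r.
S'(r) = 4πr − 2·1987/r² = 0 ⇒ r³ = 1987/(2π), so r ≈ 6.8130 and h = 2r ≈ 13.6260.
S''(r) = 4π + 4·1987/r³ > 0, so this is the minimum; S ≈ 874.9431.

6.8130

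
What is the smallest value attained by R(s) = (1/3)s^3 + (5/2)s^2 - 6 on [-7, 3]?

The derivative is s^2 + 5s, which vanishes at s = -5 and s = 0.
Candidates: R(-7) = 13/6, R(-5) = 89/6, R(0) = -6, R(3) = 51/2.
Hence the absolute minimum is -6 at s = 0.

-6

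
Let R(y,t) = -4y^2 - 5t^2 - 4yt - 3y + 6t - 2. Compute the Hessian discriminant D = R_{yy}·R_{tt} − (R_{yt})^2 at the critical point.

∂R/∂y = -8y - 4t - 3 = 0 and ∂R/∂t = -4y - 10t + 6 = 0, so (y, t) = (-27/32, 15/16).
The Hessian has R_{yy} = -8, R_{tt} = -10, R_{yt} = -4, giving D = 64 > 0 with R_{yy} < 0, so the point is a local maximum.
D = (-8)·(-10) − (-4)^2 = 64.

64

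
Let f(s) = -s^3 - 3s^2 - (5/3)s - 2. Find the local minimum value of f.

-79/27

f'(s) = -3s^2 - 6s - 5/3 = 0 at s = -5/3, -1/3.
Since f''(s) = -6s - 6, we get f''(-5/3) = 4 > 0 ⇒ local minimum; f''(-1/3) = -4 < 0 ⇒ local maximum.
So the local minimum value is f(-5/3) = -79/27.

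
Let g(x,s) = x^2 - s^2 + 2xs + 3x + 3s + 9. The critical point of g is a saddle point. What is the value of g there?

∂g/∂x = 2x + 2s + 3 = 0 and ∂g/∂s = 2x - 2s + 3 = 0, so (x, s) = (-3/2, 0).
The Hessian has g_{xx} = 2, g_{ss} = -2, g_{xs} = 2, giving D = -8 < 0, so the point is a saddle point.
g(-3/2, 0) = 27/4.

27/4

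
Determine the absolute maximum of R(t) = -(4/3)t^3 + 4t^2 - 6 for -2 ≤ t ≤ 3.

62/3

R'(t) = -4t^2 + 8t, which vanishes at t = 0 and t = 2.
Candidates: R(-2) = 62/3, R(0) = -6, R(2) = -2/3, R(3) = -6.
The maximum over the interval is 62/3, attained at t = -2.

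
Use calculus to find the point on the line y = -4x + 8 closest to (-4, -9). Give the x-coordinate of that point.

Minimize D(x)^2 = (x + 4)^2 + (-4x + 17)^2.
d/dx[D^2] = 2(x + 4) + 2·(-4)·(-4x + 17) = 0 ⇒ x = 64/17.
Then y = -120/17 and the distance is √(1089/17) ≈ 8.0037.

64/17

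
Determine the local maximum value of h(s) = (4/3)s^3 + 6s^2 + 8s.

-8/3

Critical points: h'(s) = 4s^2 + 12s + 8 vanishes at s = -2, -1.
h''(s) = 8s + 12. h''(-2) = -4 < 0 ⇒ local maximum; h''(-1) = 4 > 0 ⇒ local minimum.
So the local maximum value is h(-2) = -8/3.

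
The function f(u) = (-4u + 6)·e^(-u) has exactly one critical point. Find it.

5/2

Differentiating with the product rule gives f'(u) = (4u - 10)·e^(-u). Since e^(-u) > 0, the only critical point is u = 5/2.
f''(5/2) has the same sign as 4 > 0, so this is a local minimum.
f(5/2) = (-4)·e^(-5/2) ≈ -0.3283.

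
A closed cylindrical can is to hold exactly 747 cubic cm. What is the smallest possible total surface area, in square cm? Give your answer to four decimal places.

With radius r and height h, πr²h = 747 so h = 747/(πr²), and S(r) = 2πr² + 2πrh = 2πr² + 2·747/r.
S'(r) = 4πr − 2·747/r² = 0 ⇒ r³ = 747/(2π), so r ≈ 4.9172 and h = 2r ≈ 9.8343.
S''(r) = 4π + 4·747/r³ > 0, so this is the minimum; S ≈ 455.7517.

455.7517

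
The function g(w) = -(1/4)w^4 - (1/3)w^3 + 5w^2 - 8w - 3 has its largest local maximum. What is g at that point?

199/3

Critical points: g'(w) = -w^3 - w^2 + 10w - 8 vanishes at w = -4, 1, 2.
Second-derivative test with g''(w) = -3w^2 - 2w + 10: g''(-4) = -30 < 0 ⇒ local maximum; g''(1) = 5 > 0 ⇒ local minimum; g''(2) = -6 < 0 ⇒ local maximum.
The largest local maximum is g(-4) = 199/3.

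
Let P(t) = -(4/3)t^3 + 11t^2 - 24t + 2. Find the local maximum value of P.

P'(t) = -4t^2 + 22t - 24. Setting P'(t) = 0 gives t ∈ {3/2, 4}.
Since P''(t) = -8t + 22, we get P''(3/2) = 10 > 0 ⇒ local minimum; P''(4) = -10 < 0 ⇒ local maximum.
Thus P has its local maximum at t = 4, with value -10/3.

-10/3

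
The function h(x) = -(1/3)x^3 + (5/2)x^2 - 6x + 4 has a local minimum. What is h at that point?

-2/3

h'(x) = -x^2 + 5x - 6 = 0 at x = 2, 3.
Since h''(x) = -2x + 5, we get h''(2) = 1 > 0 ⇒ local minimum; h''(3) = -1 < 0 ⇒ local maximum.
The local minimum is h(2) = -2/3.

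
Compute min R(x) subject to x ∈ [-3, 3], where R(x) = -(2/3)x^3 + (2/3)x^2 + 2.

-10

Differentiating, R'(x) = -2x^2 + (4/3)x; which vanishes at x = 0 and x = 2/3.
Compare values at every candidate in [-3, 3]: R(-3) = 26; R(0) = 2; R(2/3) = 170/81; R(3) = -10.
So the minimum is R(3) = -10.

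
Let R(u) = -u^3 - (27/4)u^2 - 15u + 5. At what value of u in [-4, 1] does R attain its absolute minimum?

R'(u) = -3u^2 - (27/2)u - 15, which vanishes at u = -5/2 and u = -2.
Candidates: R(-4) = 21, R(-5/2) = 255/16, R(-2) = 16, R(1) = -71/4.
Hence the absolute minimum is -71/4 at u = 1.

1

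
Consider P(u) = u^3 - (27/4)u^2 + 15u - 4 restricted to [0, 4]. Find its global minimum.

Differentiating, P'(u) = 3u^2 - (27/2)u + 15; which vanishes at u = 2 and u = 5/2.
Compare values at every candidate in [0, 4]: P(0) = -4; P(2) = 7; P(5/2) = 111/16; P(4) = 12.
Hence the absolute minimum is -4 at u = 0.

-4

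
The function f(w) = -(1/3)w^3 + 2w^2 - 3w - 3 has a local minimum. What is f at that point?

f'(w) = -w^2 + 4w - 3 = 0 at w = 1, 3.
Since f''(w) = -2w + 4, we get f''(1) = 2 > 0 ⇒ local minimum; f''(3) = -2 < 0 ⇒ local maximum.
Thus f has its local minimum at w = 1, with value -13/3.

-13/3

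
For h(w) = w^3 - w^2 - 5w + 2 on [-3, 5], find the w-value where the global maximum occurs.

The derivative is 3w^2 - 2w - 5, which vanishes at w = -1 and w = 5/3.
Candidates: h(-3) = -19, h(-1) = 5, h(5/3) = -121/27, h(5) = 77.
The maximum over the interval is 77, attained at w = 5.

5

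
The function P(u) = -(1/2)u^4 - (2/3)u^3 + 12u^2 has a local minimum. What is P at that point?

0

P'(u) = -2u^3 - 2u^2 + 24u. Setting P'(u) = 0 gives u ∈ {-4, 0, 3}.
P''(u) = -6u^2 - 4u + 24. P''(-4) = -56 < 0 ⇒ local maximum; P''(0) = 24 > 0 ⇒ local minimum; P''(3) = -42 < 0 ⇒ local maximum.
Thus P has its local minimum at u = 0, with value 0.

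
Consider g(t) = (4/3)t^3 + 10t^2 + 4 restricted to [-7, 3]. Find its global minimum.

g'(t) = 4t^2 + 20t, which vanishes at t = -5 and t = 0.
Evaluating at the critical points and endpoints: g(-7) = 110/3; g(-5) = 262/3; g(0) = 4; g(3) = 130.
So the minimum is g(0) = 4.

4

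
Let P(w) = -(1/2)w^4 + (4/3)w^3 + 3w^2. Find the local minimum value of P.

0

P'(w) = -2w^3 + 4w^2 + 6w = 0 at w = -1, 0, 3.
Since P''(w) = -6w^2 + 8w + 6, we get P''(-1) = -8 < 0 ⇒ local maximum; P''(0) = 6 > 0 ⇒ local minimum; P''(3) = -24 < 0 ⇒ local maximum.
Thus P has its local minimum at w = 0, with value 0.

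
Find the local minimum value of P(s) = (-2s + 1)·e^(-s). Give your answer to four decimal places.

-0.4463

By the product rule, P'(s) = (2s - 3)·e^(-s). Since e^(-s) > 0, the only critical point is s = 3/2.
P''(3/2) has the same sign as 2 > 0, so this is a local minimum.
P(3/2) = (-2)·e^(-3/2) ≈ -0.4463.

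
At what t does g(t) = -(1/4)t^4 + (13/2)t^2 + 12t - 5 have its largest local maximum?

Critical points: g'(t) = -t^3 + 13t + 12 vanishes at t = -3, -1, 4.
g''(t) = -3t^2 + 13. g''(-3) = -14 < 0 ⇒ local maximum; g''(-1) = 10 > 0 ⇒ local minimum; g''(4) = -35 < 0 ⇒ local maximum.
So the largest local maximum value is g(4) = 83.

4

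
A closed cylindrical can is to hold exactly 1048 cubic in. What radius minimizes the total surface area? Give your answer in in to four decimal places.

5.5046

With radius r and height h, πr²h = 1048 so h = 1048/(πr²), and S(r) = 2πr² + 2πrh = 2πr² + 2·1048/r.
S'(r) = 4πr − 2·1048/r² = 0 ⇒ r³ = 1048/(2π), so r ≈ 5.5046 and h = 2r ≈ 11.0092.
S''(r) = 4π + 4·1048/r³ > 0, so this is the minimum; S ≈ 571.1569.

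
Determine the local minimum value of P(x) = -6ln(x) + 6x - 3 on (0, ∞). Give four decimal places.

3.0000

P'(x) = -6/x + 6 = 0 gives x = 1.
P''(x) = 6/x², which is positive for x > 0, so this is a local minimum.
P(1) = -6·ln(1) + 6 - 3 ≈ 3.0000.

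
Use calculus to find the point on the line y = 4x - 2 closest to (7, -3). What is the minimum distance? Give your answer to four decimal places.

Minimize D(x)^2 = (x - 7)^2 + (4x + 1)^2.
d/dx[D^2] = 2(x - 7) + 2·4·(4x + 1) = 0 ⇒ x = 3/17.
Then y = -22/17 and the distance is √(841/17) ≈ 7.0335.

7.0335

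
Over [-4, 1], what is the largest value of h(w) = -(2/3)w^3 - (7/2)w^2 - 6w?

32/3

The derivative is -2w^2 - 7w - 6, which vanishes at w = -2 and w = -3/2.
Evaluating at the critical points and endpoints: h(-4) = 32/3; h(-2) = 10/3; h(-3/2) = 27/8; h(1) = -61/6.
So the maximum is h(-4) = 32/3.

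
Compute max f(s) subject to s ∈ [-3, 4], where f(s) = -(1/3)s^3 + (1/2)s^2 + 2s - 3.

The derivative is -s^2 + s + 2, which vanishes at s = -1 and s = 2.
Evaluating at the critical points and endpoints: f(-3) = 9/2; f(-1) = -25/6; f(2) = 1/3; f(4) = -25/3.
So the maximum is f(-3) = 9/2.

9/2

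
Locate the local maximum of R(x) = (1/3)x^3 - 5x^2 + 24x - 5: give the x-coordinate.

R'(x) = x^2 - 10x + 24. Setting R'(x) = 0 gives x ∈ {4, 6}.
Second-derivative test with R''(x) = 2x - 10: R''(4) = -2 < 0 ⇒ local maximum; R''(6) = 2 > 0 ⇒ local minimum.
Thus R has its local maximum at x = 4, with value 97/3.

4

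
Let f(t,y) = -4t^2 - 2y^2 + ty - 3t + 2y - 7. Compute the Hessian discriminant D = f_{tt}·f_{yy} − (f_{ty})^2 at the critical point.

∂f/∂t = -8t + y - 3 = 0 and ∂f/∂y = t - 4y + 2 = 0, so (t, y) = (-10/31, 13/31).
The Hessian has f_{tt} = -8, f_{yy} = -4, f_{ty} = 1, giving D = 31 > 0 with f_{tt} < 0, so the point is a local maximum.
D = (-8)·(-4) − (1)^2 = 31.

31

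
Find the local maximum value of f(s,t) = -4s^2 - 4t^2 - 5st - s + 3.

∂f/∂s = -8s - 5t - 1 = 0 and ∂f/∂t = -5s - 8t = 0, so (s, t) = (-8/39, 5/39).
The Hessian has f_{ss} = -8, f_{tt} = -8, f_{st} = -5, giving D = 39 > 0 with f_{ss} < 0, so the point is a local maximum.
f(-8/39, 5/39) = 121/39.

121/39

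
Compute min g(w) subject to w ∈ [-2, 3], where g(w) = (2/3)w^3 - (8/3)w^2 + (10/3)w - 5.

Differentiating, g'(w) = 2w^2 - (16/3)w + 10/3; which vanishes at w = 1 and w = 5/3.
Candidates: g(-2) = -83/3, g(1) = -11/3, g(5/3) = -305/81, g(3) = -1.
So the minimum is g(-2) = -83/3.

-83/3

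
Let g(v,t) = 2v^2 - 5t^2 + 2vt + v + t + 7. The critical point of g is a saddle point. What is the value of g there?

∂g/∂v = 4v + 2t + 1 = 0 and ∂g/∂t = 2v - 10t + 1 = 0, so (v, t) = (-3/11, 1/22).
The Hessian has g_{vv} = 4, g_{tt} = -10, g_{vt} = 2, giving D = -44 < 0, so the point is a saddle point.
g(-3/11, 1/22) = 303/44.

303/44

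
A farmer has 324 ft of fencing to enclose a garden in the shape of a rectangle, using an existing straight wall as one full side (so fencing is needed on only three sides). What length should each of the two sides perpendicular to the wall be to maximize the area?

Let the sides perpendicular to the wall have length x and the parallel side y, so 2x + y = 324 and the area is A = xy = x(324 − 2x).
A'(x) = 324 − 4x = 0 gives x = 81, and A''(x) = −4 < 0 confirms a maximum.
Then y = 324 − 2·81 = 162 and A = 13122.

81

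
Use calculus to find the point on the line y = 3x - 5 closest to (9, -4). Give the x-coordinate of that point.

6/5

Minimize D(x)^2 = (x - 9)^2 + (3x - 1)^2.
d/dx[D^2] = 2(x - 9) + 2·3·(3x - 1) = 0 ⇒ x = 6/5.
Then y = -7/5 and the distance is √(338/5) ≈ 8.2219.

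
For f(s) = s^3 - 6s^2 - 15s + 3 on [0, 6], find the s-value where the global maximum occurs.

Differentiating, f'(s) = 3s^2 - 12s - 15; whose only zero in [0, 6] is s = 5.
Candidates: f(0) = 3; f(5) = -97; f(6) = -87.
Hence the absolute maximum is 3 at s = 0.

0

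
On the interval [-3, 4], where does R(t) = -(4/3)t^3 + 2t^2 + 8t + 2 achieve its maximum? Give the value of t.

Differentiating, R'(t) = -4t^2 + 4t + 8; which vanishes at t = -1 and t = 2.
Evaluating at the critical points and endpoints: R(-3) = 32,  R(-1) = -8/3,  R(2) = 46/3,  R(4) = -58/3.
Hence the absolute maximum is 32 at t = -3.

-3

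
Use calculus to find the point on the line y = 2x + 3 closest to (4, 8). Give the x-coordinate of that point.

14/5

Minimize D(x)^2 = (x - 4)^2 + (2x - 5)^2.
d/dx[D^2] = 2(x - 4) + 2·2·(2x - 5) = 0 ⇒ x = 14/5.
Then y = 43/5 and the distance is √(9/5) ≈ 1.3416.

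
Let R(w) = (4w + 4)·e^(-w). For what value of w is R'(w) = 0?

Differentiating with the product rule gives R'(w) = (-4w)·e^(-w). Since e^(-w) > 0, the only critical point is w = 0.
R''(0) has the same sign as -4 < 0, so this is a local maximum.
R(0) = (4)·e^(0) ≈ 4.0000.

0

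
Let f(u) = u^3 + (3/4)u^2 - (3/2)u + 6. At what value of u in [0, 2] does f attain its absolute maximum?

2

The derivative is 3u^2 + (3/2)u - 3/2, whose only zero in [0, 2] is u = 1/2.
Candidates: f(0) = 6; f(1/2) = 89/16; f(2) = 14.
The maximum over the interval is 14, attained at u = 2.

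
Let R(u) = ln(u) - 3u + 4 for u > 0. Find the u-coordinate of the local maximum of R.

R'(u) = 1/u − 3 = 0 gives u = 1/3.
R''(u) = -1/u², which is negative for u > 0, so this is a local maximum.
R(1/3) = 1·ln(1/3) - 1 + 4 ≈ 1.9014.

1/3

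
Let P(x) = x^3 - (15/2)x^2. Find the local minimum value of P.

P'(x) = 3x^2 - 15x = 0 at x = 0, 5.
Second-derivative test with P''(x) = 6x - 15: P''(0) = -15 < 0 ⇒ local maximum; P''(5) = 15 > 0 ⇒ local minimum.
The local minimum is P(5) = -125/2.

-125/2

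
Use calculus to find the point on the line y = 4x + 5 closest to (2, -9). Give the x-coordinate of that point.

-54/17

Minimize D(x)^2 = (x - 2)^2 + (4x + 14)^2.
d/dx[D^2] = 2(x - 2) + 2·4·(4x + 14) = 0 ⇒ x = -54/17.
Then y = -131/17 and the distance is √(484/17) ≈ 5.3358.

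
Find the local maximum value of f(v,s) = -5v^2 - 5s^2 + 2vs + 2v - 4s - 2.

-9/8

∂f/∂v = -10v + 2s + 2 = 0 and ∂f/∂s = 2v - 10s - 4 = 0, so (v, s) = (1/8, -3/8).
The Hessian has f_{vv} = -10, f_{ss} = -10, f_{vs} = 2, giving D = 96 > 0 with f_{vv} < 0, so the point is a local maximum.
f(1/8, -3/8) = -9/8.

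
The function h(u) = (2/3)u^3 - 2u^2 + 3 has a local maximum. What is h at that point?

Critical points: h'(u) = 2u^2 - 4u vanishes at u = 0, 2.
Second-derivative test with h''(u) = 4u - 4: h''(0) = -4 < 0 ⇒ local maximum; h''(2) = 4 > 0 ⇒ local minimum.
Thus h has its local maximum at u = 0, with value 3.

3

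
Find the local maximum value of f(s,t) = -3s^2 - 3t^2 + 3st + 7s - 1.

40/9

∂f/∂s = -6s + 3t + 7 = 0 and ∂f/∂t = 3s - 6t = 0, so (s, t) = (14/9, 7/9).
The Hessian has f_{ss} = -6, f_{tt} = -6, f_{st} = 3, giving D = 27 > 0 with f_{ss} < 0, so the point is a local maximum.
f(14/9, 7/9) = 40/9.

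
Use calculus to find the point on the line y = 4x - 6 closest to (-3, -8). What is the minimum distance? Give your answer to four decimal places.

2.4254

Minimize D(x)^2 = (x + 3)^2 + (4x + 2)^2.
d/dx[D^2] = 2(x + 3) + 2·4·(4x + 2) = 0 ⇒ x = -11/17.
Then y = -146/17 and the distance is √(100/17) ≈ 2.4254.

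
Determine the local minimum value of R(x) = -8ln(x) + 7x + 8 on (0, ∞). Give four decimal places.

R'(x) = -8/x + 7 = 0 gives x = 8/7.
R''(x) = 8/x², which is positive for x > 0, so this is a local minimum.
R(8/7) = -8·ln(8/7) + 8 + 8 ≈ 14.9317.

14.9317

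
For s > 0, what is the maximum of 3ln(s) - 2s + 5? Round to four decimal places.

3.2164

f'(s) = 3/s − 2 = 0 gives s = 3/2.
f''(s) = -3/s², which is negative for s > 0, so this is a local maximum.
f(3/2) = 3·ln(3/2) - 3 + 5 ≈ 3.2164.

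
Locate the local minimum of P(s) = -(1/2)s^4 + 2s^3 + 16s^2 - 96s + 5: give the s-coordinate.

3

P'(s) = -2s^3 + 6s^2 + 32s - 96 = 0 at s = -4, 3, 4.
Second-derivative test with P''(s) = -6s^2 + 12s + 32: P''(-4) = -112 < 0 ⇒ local maximum; P''(3) = 14 > 0 ⇒ local minimum; P''(4) = -16 < 0 ⇒ local maximum.
So the local minimum value is P(3) = -251/2.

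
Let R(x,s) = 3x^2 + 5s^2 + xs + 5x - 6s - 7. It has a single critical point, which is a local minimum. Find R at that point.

-676/59

∂R/∂x = 6x + s + 5 = 0 and ∂R/∂s = x + 10s - 6 = 0, so (x, s) = (-56/59, 41/59).
The Hessian has R_{xx} = 6, R_{ss} = 10, R_{xs} = 1, giving D = 59 > 0 with R_{xx} > 0, so the point is a local minimum.
R(-56/59, 41/59) = -676/59.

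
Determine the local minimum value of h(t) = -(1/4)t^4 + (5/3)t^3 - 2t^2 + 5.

53/12

Critical points: h'(t) = -t^3 + 5t^2 - 4t vanishes at t = 0, 1, 4.
h''(t) = -3t^2 + 10t - 4. h''(0) = -4 < 0 ⇒ local maximum; h''(1) = 3 > 0 ⇒ local minimum; h''(4) = -12 < 0 ⇒ local maximum.
Thus h has its local minimum at t = 1, with value 53/12.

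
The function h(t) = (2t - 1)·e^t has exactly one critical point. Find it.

-1/2

h'(t) = 2·e^t + (2t - 1)·1·e^t = (2t + 1)·e^t. Since e^t > 0, the only critical point is t = -1/2.
h''(-1/2) has the same sign as 2 > 0, so this is a local minimum.
h(-1/2) = (-2)·e^(-1/2) ≈ -1.2131.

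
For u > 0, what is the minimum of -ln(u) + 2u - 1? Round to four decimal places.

g'(u) = -1/u + 2 = 0 gives u = 1/2.
g''(u) = 1/u², which is positive for u > 0, so this is a local minimum.
g(1/2) = -1·ln(1/2) + 1 - 1 ≈ 0.6931.

0.6931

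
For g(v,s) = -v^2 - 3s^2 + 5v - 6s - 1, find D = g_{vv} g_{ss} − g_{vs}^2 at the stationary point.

12

∂g/∂v = -2v + 5 = 0 and ∂g/∂s = -6s - 6 = 0, so (v, s) = (5/2, -1).
The Hessian has g_{vv} = -2, g_{ss} = -6, g_{vs} = 0, giving D = 12 > 0 with g_{vv} < 0, so the point is a local maximum.
D = (-2)·(-6) − (0)^2 = 12.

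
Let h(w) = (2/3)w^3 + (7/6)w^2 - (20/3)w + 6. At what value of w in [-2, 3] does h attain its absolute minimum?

Differentiating, h'(w) = 2w^2 + (7/3)w - 20/3; whose only zero in [-2, 3] is w = 4/3.
Evaluating at the critical points and endpoints: h(-2) = 56/3,  h(4/3) = 62/81,  h(3) = 29/2.
So the minimum is h(4/3) = 62/81.

4/3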